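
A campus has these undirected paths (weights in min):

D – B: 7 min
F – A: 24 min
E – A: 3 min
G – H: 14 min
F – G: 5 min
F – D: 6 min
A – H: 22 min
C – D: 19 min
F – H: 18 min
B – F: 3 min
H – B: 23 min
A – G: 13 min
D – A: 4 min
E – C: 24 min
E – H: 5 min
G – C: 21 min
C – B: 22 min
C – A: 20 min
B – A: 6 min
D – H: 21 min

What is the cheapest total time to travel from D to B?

7 min

Shortest distances from D:
D: 0
A: 4  (via D)
F: 6  (via D)
B: 7  (via D)
Shortest route: D → B = 7 min.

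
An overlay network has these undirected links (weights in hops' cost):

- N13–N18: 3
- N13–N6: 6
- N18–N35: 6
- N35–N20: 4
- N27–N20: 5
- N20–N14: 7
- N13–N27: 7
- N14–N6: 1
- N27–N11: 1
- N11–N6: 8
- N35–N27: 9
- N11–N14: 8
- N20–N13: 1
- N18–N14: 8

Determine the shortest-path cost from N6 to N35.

11 hops' cost

Enumerating some paths:
N6–N13–N20–N35: 6+1+4 = 11
N6–N14–N20–N35: 1+7+4 = 12
The minimum is 11 hops' cost via N6–N13–N20–N35.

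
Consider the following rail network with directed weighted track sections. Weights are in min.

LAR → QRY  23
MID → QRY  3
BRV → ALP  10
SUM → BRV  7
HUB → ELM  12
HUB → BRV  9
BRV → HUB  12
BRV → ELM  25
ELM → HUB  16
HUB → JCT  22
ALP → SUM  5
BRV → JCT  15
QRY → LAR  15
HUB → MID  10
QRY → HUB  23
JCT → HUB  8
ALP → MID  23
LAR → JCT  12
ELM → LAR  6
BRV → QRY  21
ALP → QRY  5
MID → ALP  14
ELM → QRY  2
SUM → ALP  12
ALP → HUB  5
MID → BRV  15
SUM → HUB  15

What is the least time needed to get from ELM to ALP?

Compare a few routes:
ELM → HUB → BRV → ALP: 16+9+10 = 35
ELM → HUB → MID → ALP: 16+10+14 = 40
The minimum is 35 min via ELM → HUB → BRV → ALP.

35 min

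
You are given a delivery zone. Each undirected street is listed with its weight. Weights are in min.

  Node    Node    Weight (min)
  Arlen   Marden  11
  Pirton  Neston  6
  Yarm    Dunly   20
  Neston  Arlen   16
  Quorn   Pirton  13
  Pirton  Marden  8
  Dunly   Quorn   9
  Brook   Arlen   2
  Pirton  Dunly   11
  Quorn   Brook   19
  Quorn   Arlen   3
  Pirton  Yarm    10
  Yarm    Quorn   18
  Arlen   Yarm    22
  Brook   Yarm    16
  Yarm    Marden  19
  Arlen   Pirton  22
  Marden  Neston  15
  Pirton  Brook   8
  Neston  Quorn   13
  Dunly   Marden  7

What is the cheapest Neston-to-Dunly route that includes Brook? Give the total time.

Shortest Neston→Brook: Neston → Pirton → Brook = 14
Best Brook to Dunly: Brook → Arlen → Quorn → Dunly costing 14
Total via Brook: 14 + 14 = 28 min.

28 min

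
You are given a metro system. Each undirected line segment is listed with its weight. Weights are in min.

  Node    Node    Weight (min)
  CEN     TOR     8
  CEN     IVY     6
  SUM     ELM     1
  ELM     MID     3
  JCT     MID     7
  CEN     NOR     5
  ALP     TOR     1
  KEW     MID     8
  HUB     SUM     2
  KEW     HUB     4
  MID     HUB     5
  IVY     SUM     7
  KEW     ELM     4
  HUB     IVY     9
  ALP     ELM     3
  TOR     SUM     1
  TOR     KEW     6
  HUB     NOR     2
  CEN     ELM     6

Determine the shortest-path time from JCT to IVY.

18 min

Shortest distances from JCT:
JCT: 0
MID: 7  (via JCT)
ELM: 10  (via MID)
SUM: 11  (via ELM)
TOR: 12  (via SUM)
HUB: 12  (via MID)
ALP: 13  (via ELM)
KEW: 14  (via ELM)
NOR: 14  (via HUB)
CEN: 16  (via ELM)
IVY: 18  (via SUM)
Shortest route: JCT → MID → ELM → SUM → IVY = 18 min.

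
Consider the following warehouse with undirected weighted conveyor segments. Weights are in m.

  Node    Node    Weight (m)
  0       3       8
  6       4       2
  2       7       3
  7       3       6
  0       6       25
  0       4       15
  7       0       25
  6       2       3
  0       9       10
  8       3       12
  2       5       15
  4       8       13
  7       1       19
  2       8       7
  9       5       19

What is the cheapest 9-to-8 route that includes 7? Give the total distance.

34 m

Shortest 9→7: 9 → 0 → 3 → 7 = 24
Best 7 to 8: 7 → 2 → 8 costing 10
Total via 7: 24 + 10 = 34 m.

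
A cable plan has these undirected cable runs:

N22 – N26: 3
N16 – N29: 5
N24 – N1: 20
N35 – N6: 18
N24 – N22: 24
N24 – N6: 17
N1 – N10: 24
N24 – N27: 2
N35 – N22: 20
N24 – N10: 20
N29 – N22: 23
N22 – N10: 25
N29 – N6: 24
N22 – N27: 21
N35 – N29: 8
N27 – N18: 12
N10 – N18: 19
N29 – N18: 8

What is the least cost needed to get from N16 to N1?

Settle nodes by increasing distance from N16:
N16: 0
N29: 5  (via N16)
N35: 13  (via N29)
N18: 13  (via N29)
N27: 25  (via N18)
N24: 27  (via N27)
N22: 28  (via N29)
N6: 29  (via N29)
N26: 31  (via N22)
N10: 32  (via N18)
N1: 47  (via N24)
Shortest route: N16 → N29 → N18 → N27 → N24 → N1 = 47.

47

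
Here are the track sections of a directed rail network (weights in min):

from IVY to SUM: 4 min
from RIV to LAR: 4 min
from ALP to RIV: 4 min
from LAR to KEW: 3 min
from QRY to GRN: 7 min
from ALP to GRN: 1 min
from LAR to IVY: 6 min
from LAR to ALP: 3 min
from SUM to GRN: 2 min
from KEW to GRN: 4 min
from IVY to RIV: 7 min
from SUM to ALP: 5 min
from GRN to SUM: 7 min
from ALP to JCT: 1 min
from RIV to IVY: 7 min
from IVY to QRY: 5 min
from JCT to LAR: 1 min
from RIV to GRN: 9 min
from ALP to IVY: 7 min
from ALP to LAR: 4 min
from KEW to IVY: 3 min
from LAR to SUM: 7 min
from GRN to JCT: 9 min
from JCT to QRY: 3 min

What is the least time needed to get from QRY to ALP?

Settle nodes by increasing distance from QRY:
QRY: 0
GRN: 7  (via QRY)
SUM: 14  (via GRN)
JCT: 16  (via GRN)
LAR: 17  (via JCT)
ALP: 19  (via SUM)
Shortest route: QRY–GRN–SUM–ALP = 19 min.

19 min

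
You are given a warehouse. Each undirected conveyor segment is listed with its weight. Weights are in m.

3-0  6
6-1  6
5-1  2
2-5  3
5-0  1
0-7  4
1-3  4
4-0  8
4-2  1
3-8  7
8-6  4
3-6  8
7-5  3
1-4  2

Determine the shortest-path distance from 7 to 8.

Candidate routes:
7 - 5 - 1 - 6 - 8: 3+2+6+4 = 15
7 - 5 - 1 - 3 - 8: 3+2+4+7 = 16
Cheapest is 7 - 5 - 1 - 6 - 8 at 15 m.

15 m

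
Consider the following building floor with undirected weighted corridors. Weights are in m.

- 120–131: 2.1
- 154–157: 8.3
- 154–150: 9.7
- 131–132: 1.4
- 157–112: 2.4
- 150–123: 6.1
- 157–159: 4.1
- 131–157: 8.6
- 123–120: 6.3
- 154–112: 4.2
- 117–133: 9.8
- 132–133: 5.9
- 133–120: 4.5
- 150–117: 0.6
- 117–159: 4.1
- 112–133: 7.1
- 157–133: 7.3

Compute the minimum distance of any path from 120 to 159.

14.8 m

Candidate routes:
120–131–157–159: 2.1+8.6+4.1 = 14.8
120–133–157–159: 4.5+7.3+4.1 = 15.9
120–123–150–117–159: 6.3+6.1+0.6+4.1 = 17.1
Cheapest is 120–131–157–159 at 14.8 m.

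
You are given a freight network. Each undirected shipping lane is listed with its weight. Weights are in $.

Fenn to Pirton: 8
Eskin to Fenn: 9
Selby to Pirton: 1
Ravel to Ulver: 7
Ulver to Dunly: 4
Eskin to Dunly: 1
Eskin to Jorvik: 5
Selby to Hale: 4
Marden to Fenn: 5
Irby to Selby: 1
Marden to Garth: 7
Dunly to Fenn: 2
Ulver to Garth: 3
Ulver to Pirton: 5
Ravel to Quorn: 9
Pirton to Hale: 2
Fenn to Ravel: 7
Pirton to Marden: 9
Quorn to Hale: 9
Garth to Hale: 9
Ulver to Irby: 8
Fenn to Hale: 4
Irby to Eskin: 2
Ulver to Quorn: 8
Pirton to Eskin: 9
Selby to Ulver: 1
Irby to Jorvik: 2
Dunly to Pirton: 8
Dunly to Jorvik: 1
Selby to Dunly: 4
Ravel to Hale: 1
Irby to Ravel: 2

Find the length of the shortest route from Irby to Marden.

$10

Running Dijkstra from Irby:
Irby: 0
Selby: 1  (via Irby)
Ravel: 2  (via Irby)
Jorvik: 2  (via Irby)
Eskin: 2  (via Irby)
Ulver: 2  (via Selby)
Pirton: 2  (via Selby)
Dunly: 3  (via Jorvik)
Hale: 3  (via Ravel)
Garth: 5  (via Ulver)
Fenn: 5  (via Dunly)
Marden: 10  (via Fenn)
Shortest route: Irby–Jorvik–Dunly–Fenn–Marden = $10.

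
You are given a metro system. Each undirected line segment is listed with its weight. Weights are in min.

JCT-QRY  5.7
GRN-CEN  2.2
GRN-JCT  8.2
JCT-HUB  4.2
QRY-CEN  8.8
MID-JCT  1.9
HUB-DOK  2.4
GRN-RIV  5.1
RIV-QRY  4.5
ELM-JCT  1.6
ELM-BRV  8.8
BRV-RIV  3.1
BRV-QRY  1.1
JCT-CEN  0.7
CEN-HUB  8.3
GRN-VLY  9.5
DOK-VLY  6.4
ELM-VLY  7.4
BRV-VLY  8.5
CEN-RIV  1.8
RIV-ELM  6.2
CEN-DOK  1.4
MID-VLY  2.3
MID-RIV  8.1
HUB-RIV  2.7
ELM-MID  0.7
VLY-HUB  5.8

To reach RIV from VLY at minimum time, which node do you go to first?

Compare a few routes:
VLY - MID - JCT - CEN - RIV: 2.3+1.9+0.7+1.8 = 6.7
VLY - MID - ELM - RIV: 2.3+0.7+6.2 = 9.2
VLY - HUB - RIV: 5.8+2.7 = 8.5
VLY - MID - ELM - JCT - CEN - RIV: 2.3+0.7+1.6+0.7+1.8 = 7.1
Cheapest is VLY - MID - JCT - CEN - RIV at 6.7 min.
So from VLY the first move is to MID.

MID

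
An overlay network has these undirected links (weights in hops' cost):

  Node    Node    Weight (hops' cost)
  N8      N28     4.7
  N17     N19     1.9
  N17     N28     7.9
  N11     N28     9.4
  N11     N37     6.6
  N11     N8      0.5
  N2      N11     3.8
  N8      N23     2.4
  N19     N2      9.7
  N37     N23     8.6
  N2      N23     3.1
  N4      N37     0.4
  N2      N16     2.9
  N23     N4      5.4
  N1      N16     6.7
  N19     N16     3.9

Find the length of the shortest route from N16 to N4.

11.4 hops' cost

Running Dijkstra from N16:
N16: 0
N2: 2.9  (via N16)
N19: 3.9  (via N16)
N17: 5.8  (via N19)
N23: 6  (via N2)
N11: 6.7  (via N2)
N1: 6.7  (via N16)
N8: 7.2  (via N11)
N4: 11.4  (via N23)
Shortest route: N16–N2–N23–N4 = 11.4 hops' cost.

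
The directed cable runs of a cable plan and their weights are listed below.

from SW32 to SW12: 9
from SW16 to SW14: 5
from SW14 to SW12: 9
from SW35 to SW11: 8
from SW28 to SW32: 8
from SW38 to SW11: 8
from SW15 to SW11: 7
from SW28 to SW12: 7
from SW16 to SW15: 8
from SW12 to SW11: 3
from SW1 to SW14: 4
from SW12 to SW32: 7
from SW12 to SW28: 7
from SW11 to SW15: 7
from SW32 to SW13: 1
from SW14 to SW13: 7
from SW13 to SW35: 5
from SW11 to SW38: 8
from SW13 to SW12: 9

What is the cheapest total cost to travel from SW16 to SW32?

Running Dijkstra from SW16:
SW16: 0
SW14: 5  (via SW16)
SW15: 8  (via SW16)
SW13: 12  (via SW14)
SW12: 14  (via SW14)
SW11: 15  (via SW15)
SW35: 17  (via SW13)
SW28: 21  (via SW12)
SW32: 21  (via SW12)
Shortest route: SW16 → SW14 → SW12 → SW32 = 21.

21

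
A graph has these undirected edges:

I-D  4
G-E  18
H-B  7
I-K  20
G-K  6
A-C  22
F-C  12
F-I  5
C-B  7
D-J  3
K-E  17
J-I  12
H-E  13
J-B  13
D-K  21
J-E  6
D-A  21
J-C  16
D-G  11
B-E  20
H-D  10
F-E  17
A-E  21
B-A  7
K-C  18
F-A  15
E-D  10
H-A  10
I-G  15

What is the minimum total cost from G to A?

31

Settle nodes by increasing distance from G:
G: 0
K: 6  (via G)
D: 11  (via G)
J: 14  (via D)
I: 15  (via G)
E: 18  (via G)
F: 20  (via I)
H: 21  (via D)
C: 24  (via K)
B: 27  (via J)
A: 31  (via H)
Shortest route: G → D → H → A = 31.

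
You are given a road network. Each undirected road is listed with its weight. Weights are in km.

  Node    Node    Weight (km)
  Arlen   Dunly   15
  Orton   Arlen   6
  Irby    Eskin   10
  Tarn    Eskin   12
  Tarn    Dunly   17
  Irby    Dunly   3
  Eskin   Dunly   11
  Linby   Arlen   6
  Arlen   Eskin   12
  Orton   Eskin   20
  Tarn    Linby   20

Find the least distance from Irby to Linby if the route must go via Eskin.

Shortest Irby→Eskin: Irby–Eskin = 10
Best Eskin to Linby: Eskin–Arlen–Linby costing 18
Total via Eskin: 10 + 18 = 28 km.

28 km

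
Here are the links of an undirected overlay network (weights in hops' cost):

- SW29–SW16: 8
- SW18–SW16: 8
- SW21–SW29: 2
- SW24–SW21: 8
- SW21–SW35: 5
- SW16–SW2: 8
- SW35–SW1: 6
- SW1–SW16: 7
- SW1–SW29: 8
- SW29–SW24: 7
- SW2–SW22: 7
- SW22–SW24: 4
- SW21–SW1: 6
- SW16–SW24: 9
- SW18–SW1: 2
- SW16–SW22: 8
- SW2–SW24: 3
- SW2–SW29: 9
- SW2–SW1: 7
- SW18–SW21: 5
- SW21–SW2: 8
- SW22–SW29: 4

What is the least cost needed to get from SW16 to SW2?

Shortest distances from SW16:
SW16: 0
SW1: 7  (via SW16)
SW22: 8  (via SW16)
SW29: 8  (via SW16)
SW2: 8  (via SW16)
Shortest route: SW16 → SW2 = 8 hops' cost.

8 hops' cost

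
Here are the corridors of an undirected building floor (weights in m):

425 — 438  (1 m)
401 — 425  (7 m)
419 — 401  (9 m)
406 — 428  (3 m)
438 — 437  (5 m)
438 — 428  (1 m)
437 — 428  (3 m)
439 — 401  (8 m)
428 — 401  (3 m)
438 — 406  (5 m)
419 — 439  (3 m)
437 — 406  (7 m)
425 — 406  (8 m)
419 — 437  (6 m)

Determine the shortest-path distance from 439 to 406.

Compare a few routes:
439 → 401 → 428 → 438 → 406: 8+3+1+5 = 17
439 → 419 → 437 → 406: 3+6+7 = 16
439 → 401 → 428 → 406: 8+3+3 = 14
439 → 419 → 437 → 428 → 406: 3+6+3+3 = 15
Cheapest is 439 → 401 → 428 → 406 at 14 m.

14 m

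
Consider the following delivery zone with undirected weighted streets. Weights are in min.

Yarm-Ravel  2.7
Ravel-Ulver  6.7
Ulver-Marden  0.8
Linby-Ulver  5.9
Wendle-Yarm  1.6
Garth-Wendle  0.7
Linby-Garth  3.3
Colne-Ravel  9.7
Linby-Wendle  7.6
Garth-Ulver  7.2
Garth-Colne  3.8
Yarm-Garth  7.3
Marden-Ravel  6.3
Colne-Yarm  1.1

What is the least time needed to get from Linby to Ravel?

8.3 min

Shortest distances from Linby:
Linby: 0
Garth: 3.3  (via Linby)
Wendle: 4  (via Garth)
Yarm: 5.6  (via Wendle)
Ulver: 5.9  (via Linby)
Colne: 6.7  (via Yarm)
Marden: 6.7  (via Ulver)
Ravel: 8.3  (via Yarm)
Shortest route: Linby–Garth–Wendle–Yarm–Ravel = 8.3 min.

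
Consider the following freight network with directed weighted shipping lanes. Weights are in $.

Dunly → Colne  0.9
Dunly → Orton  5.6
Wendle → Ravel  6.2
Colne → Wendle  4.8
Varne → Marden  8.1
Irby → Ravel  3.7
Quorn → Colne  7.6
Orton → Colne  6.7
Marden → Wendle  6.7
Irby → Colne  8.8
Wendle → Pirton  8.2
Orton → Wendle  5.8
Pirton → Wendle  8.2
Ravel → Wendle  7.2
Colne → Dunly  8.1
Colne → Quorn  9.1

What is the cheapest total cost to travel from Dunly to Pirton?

Candidate routes:
Dunly–Orton–Colne–Wendle–Pirton: 5.6+6.7+4.8+8.2 = 25.3
Dunly–Colne–Wendle–Pirton: 0.9+4.8+8.2 = 13.9
Dunly–Orton–Wendle–Pirton: 5.6+5.8+8.2 = 19.6
The minimum is $13.9 via Dunly–Colne–Wendle–Pirton.

$13.9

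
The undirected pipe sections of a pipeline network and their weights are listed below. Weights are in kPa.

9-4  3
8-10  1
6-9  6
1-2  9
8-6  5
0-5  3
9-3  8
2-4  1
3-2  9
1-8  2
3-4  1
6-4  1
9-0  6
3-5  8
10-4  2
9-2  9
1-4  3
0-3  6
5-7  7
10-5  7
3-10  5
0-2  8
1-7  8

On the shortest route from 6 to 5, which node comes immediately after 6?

4

Enumerating some paths:
6 - 8 - 10 - 5: 5+1+7 = 13
6 - 4 - 3 - 5: 1+1+8 = 10
6 - 4 - 3 - 0 - 5: 1+1+6+3 = 11
Cheapest is 6 - 4 - 3 - 5 at 10 kPa.
So from 6 the first move is to 4.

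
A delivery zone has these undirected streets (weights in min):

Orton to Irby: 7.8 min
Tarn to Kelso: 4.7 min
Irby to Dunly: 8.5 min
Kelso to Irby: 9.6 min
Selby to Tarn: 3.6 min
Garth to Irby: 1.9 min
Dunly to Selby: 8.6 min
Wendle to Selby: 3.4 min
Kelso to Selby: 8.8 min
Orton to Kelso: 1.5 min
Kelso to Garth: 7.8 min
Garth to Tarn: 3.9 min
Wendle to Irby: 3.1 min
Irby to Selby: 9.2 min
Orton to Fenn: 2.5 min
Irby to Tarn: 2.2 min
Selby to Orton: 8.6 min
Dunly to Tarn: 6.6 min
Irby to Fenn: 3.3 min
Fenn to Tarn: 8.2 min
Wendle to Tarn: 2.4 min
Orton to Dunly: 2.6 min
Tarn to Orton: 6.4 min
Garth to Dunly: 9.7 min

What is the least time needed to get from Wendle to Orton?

Settle nodes by increasing distance from Wendle:
Wendle: 0
Tarn: 2.4  (via Wendle)
Irby: 3.1  (via Wendle)
Selby: 3.4  (via Wendle)
Garth: 5  (via Irby)
Fenn: 6.4  (via Irby)
Kelso: 7.1  (via Tarn)
Orton: 8.6  (via Kelso)
Shortest route: Wendle → Tarn → Kelso → Orton = 8.6 min.

8.6 min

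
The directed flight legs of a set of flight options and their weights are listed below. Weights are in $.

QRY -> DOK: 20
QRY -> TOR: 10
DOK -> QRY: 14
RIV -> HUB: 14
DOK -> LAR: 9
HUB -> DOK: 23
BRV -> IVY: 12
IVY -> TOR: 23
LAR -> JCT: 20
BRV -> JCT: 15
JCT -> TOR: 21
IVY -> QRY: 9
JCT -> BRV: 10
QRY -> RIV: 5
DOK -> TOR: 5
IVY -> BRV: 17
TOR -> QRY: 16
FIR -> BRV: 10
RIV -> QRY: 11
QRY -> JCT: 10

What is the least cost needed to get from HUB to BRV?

$57

Enumerating some paths:
HUB–DOK–LAR–JCT–BRV: 23+9+20+10 = 62
HUB–DOK–TOR–QRY–JCT–BRV: 23+5+16+10+10 = 64
HUB–DOK–QRY–JCT–BRV: 23+14+10+10 = 57
The minimum is $57 via HUB–DOK–QRY–JCT–BRV.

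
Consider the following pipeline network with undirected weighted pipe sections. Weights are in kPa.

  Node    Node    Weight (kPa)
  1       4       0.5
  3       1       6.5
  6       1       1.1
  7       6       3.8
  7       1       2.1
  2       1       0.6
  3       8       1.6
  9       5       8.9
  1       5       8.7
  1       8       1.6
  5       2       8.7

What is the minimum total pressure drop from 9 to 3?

Enumerating some paths:
9–5–1–8–3: 8.9+8.7+1.6+1.6 = 20.8
9–5–2–1–8–3: 8.9+8.7+0.6+1.6+1.6 = 21.4
Cheapest is 9–5–1–8–3 at 20.8 kPa.

20.8 kPa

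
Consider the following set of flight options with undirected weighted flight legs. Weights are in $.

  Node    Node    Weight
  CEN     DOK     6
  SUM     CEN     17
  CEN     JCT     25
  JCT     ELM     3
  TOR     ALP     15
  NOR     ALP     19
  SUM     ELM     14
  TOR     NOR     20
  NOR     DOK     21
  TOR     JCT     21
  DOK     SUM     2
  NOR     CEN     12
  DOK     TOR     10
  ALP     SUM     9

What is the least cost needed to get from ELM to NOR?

Settle nodes by increasing distance from ELM:
ELM: 0
JCT: 3  (via ELM)
SUM: 14  (via ELM)
DOK: 16  (via SUM)
CEN: 22  (via DOK)
ALP: 23  (via SUM)
TOR: 24  (via JCT)
NOR: 34  (via CEN)
Shortest route: ELM–SUM–DOK–CEN–NOR = $34.

$34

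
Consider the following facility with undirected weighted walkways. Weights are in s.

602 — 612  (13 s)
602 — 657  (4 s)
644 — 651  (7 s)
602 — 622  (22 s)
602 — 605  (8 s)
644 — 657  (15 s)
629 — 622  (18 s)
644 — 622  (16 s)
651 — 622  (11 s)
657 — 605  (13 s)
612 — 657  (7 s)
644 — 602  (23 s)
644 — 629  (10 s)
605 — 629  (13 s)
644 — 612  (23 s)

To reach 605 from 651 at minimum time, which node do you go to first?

Enumerating some paths:
651 → 644 → 629 → 605: 7+10+13 = 30
651 → 644 → 657 → 602 → 605: 7+15+4+8 = 34
Cheapest is 651 → 644 → 629 → 605 at 30 s.
So from 651 the first move is to 644.

644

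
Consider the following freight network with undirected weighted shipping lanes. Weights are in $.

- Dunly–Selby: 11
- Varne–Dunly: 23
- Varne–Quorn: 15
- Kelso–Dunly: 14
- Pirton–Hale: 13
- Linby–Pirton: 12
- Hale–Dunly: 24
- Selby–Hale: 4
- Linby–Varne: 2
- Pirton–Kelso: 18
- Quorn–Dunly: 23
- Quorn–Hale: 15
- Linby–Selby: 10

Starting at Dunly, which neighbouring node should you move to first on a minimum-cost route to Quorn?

Quorn

Candidate routes:
Dunly → Selby → Linby → Varne → Quorn: 11+10+2+15 = 38
Dunly → Selby → Hale → Quorn: 11+4+15 = 30
Dunly → Varne → Quorn: 23+15 = 38
Dunly → Quorn: 23 = 23
The minimum is $23 via Dunly → Quorn.
So from Dunly the first move is to Quorn.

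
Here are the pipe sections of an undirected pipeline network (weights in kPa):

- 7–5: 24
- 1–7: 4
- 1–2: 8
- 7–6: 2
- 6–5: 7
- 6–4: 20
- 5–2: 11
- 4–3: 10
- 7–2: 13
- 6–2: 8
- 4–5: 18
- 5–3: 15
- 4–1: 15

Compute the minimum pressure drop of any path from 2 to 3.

Settle nodes by increasing distance from 2:
2: 0
1: 8  (via 2)
6: 8  (via 2)
7: 10  (via 6)
5: 11  (via 2)
4: 23  (via 1)
3: 26  (via 5)
Shortest route: 2–5–3 = 26 kPa.

26 kPa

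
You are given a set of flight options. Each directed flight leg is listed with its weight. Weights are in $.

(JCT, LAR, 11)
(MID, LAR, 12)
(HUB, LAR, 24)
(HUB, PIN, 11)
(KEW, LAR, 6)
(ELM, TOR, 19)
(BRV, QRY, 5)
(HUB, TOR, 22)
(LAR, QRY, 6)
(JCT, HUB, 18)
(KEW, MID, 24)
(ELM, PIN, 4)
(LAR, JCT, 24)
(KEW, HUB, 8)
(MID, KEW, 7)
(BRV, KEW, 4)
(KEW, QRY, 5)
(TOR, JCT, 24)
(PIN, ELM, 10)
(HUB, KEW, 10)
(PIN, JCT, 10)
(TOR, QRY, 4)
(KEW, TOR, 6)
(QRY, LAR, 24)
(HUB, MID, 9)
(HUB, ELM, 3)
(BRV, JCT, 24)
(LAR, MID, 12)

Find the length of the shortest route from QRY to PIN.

$58

Running Dijkstra from QRY:
QRY: 0
LAR: 24  (via QRY)
MID: 36  (via LAR)
KEW: 43  (via MID)
JCT: 48  (via LAR)
TOR: 49  (via KEW)
HUB: 51  (via KEW)
ELM: 54  (via HUB)
PIN: 58  (via ELM)
Shortest route: QRY–LAR–MID–KEW–HUB–ELM–PIN = $58.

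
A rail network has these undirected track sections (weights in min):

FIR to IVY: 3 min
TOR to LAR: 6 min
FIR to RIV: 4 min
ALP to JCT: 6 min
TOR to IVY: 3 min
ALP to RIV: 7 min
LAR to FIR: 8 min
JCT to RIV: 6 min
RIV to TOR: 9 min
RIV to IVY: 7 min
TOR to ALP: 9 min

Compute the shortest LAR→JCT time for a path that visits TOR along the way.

21 min

Shortest LAR→TOR: LAR–TOR = 6
Best TOR to JCT: TOR–RIV–JCT costing 15
Total via TOR: 6 + 15 = 21 min.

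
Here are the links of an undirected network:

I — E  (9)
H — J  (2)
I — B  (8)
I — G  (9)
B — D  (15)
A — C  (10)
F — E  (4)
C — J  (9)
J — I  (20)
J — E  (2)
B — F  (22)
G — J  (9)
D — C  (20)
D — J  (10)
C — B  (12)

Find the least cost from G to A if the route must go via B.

Shortest G→B: G → I → B = 17
Best B to A: B → C → A costing 22
Total via B: 17 + 22 = 39.

39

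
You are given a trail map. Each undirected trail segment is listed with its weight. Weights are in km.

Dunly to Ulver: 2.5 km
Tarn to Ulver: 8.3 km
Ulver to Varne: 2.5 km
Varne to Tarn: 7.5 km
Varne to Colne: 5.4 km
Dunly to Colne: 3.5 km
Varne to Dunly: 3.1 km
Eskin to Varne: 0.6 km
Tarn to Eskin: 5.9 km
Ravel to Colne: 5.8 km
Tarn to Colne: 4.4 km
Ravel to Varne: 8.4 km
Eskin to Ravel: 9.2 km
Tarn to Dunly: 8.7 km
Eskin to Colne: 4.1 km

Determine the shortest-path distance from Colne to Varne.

Settle nodes by increasing distance from Colne:
Colne: 0
Dunly: 3.5  (via Colne)
Eskin: 4.1  (via Colne)
Tarn: 4.4  (via Colne)
Varne: 4.7  (via Eskin)
Shortest route: Colne–Eskin–Varne = 4.7 km.

4.7 km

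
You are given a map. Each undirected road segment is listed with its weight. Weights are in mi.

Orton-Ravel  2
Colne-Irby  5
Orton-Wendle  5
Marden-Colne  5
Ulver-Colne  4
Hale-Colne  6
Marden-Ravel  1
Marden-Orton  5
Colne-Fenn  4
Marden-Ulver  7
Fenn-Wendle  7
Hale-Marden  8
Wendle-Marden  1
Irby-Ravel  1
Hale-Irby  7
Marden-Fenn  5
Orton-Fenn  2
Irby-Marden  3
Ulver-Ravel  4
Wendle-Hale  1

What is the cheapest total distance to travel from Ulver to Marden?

5 mi

Running Dijkstra from Ulver:
Ulver: 0
Colne: 4  (via Ulver)
Ravel: 4  (via Ulver)
Irby: 5  (via Ravel)
Marden: 5  (via Ravel)
Shortest route: Ulver–Ravel–Marden = 5 mi.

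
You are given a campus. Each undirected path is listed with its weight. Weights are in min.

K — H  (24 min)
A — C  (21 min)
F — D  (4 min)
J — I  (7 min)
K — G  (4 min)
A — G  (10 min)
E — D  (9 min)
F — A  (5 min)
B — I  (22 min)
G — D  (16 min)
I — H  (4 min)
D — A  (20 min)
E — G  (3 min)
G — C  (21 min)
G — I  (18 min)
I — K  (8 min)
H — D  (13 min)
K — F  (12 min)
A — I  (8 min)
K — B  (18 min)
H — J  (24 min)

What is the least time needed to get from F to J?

Compare a few routes:
F → A → I → J: 5+8+7 = 20
F → K → I → J: 12+8+7 = 27
F → A → G → K → I → J: 5+10+4+8+7 = 34
F → D → H → I → J: 4+13+4+7 = 28
Cheapest is F → A → I → J at 20 min.

20 min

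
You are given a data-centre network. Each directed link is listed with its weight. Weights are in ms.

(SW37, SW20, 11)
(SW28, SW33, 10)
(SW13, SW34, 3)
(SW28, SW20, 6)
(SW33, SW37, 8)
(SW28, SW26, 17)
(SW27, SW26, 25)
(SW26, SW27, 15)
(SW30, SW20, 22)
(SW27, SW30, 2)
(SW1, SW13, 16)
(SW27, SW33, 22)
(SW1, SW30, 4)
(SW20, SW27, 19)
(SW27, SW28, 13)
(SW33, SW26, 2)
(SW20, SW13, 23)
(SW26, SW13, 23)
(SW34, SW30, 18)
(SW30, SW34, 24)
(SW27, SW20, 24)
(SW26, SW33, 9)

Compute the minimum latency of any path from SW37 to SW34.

Running Dijkstra from SW37:
SW37: 0
SW20: 11  (via SW37)
SW27: 30  (via SW20)
SW30: 32  (via SW27)
SW13: 34  (via SW20)
SW34: 37  (via SW13)
Shortest route: SW37 → SW20 → SW13 → SW34 = 37 ms.

37 ms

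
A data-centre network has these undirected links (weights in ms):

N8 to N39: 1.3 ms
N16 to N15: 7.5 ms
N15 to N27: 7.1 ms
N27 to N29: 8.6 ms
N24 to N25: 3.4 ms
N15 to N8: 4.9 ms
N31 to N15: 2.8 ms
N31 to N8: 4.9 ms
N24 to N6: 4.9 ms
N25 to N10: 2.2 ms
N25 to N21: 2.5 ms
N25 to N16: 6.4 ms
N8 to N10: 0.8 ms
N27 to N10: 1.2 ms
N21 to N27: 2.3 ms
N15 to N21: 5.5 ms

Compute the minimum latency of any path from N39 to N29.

Settle nodes by increasing distance from N39:
N39: 0
N8: 1.3  (via N39)
N10: 2.1  (via N8)
N27: 3.3  (via N10)
N25: 4.3  (via N10)
N21: 5.6  (via N27)
N15: 6.2  (via N8)
N31: 6.2  (via N8)
N24: 7.7  (via N25)
N16: 10.7  (via N25)
N29: 11.9  (via N27)
Shortest route: N39–N8–N10–N27–N29 = 11.9 ms.

11.9 ms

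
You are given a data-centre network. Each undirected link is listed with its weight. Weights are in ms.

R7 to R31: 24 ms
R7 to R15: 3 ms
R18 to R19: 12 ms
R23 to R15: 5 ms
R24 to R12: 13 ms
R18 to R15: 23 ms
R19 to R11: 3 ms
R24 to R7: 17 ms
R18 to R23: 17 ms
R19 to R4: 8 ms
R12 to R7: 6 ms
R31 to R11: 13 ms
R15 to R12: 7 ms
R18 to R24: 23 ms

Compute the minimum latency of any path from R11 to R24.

38 ms

Settle nodes by increasing distance from R11:
R11: 0
R19: 3  (via R11)
R4: 11  (via R19)
R31: 13  (via R11)
R18: 15  (via R19)
R23: 32  (via R18)
R15: 37  (via R23)
R7: 37  (via R31)
R24: 38  (via R18)
Shortest route: R11 → R19 → R18 → R24 = 38 ms.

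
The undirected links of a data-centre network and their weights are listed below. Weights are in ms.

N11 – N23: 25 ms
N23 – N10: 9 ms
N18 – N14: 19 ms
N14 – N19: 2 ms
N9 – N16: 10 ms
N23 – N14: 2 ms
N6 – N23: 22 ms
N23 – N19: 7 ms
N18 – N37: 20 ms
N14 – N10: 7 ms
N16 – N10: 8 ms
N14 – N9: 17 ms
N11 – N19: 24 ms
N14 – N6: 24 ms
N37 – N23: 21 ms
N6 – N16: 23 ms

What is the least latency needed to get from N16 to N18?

Running Dijkstra from N16:
N16: 0
N10: 8  (via N16)
N9: 10  (via N16)
N14: 15  (via N10)
N23: 17  (via N10)
N19: 17  (via N14)
N6: 23  (via N16)
N18: 34  (via N14)
Shortest route: N16–N10–N14–N18 = 34 ms.

34 ms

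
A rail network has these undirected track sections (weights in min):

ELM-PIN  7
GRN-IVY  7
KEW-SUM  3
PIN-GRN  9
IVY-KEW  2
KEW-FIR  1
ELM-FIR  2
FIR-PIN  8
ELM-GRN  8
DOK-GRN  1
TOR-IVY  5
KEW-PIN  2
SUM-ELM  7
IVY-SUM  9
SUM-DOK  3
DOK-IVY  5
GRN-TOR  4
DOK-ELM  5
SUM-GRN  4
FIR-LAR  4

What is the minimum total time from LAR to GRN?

Enumerating some paths:
LAR–FIR–KEW–SUM–GRN: 4+1+3+4 = 12
LAR–FIR–KEW–IVY–DOK–GRN: 4+1+2+5+1 = 13
LAR–FIR–KEW–IVY–GRN: 4+1+2+7 = 14
Cheapest is LAR–FIR–KEW–SUM–GRN at 12 min.

12 min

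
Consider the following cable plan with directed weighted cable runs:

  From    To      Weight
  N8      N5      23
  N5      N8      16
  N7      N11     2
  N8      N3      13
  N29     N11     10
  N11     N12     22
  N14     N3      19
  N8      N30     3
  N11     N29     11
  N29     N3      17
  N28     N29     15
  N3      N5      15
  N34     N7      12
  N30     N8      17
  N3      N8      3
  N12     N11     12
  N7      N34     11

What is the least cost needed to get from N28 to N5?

47

Enumerating some paths:
N28–N29–N3–N8–N5: 15+17+3+23 = 58
N28–N29–N3–N5: 15+17+15 = 47
The minimum is 47 via N28–N29–N3–N5.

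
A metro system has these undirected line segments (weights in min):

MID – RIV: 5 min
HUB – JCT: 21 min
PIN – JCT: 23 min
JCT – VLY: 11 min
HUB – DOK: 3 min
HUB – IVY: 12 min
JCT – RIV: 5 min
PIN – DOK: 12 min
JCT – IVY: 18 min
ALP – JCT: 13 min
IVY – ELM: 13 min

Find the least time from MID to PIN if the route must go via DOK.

Shortest MID→DOK: MID → RIV → JCT → HUB → DOK = 34
Best DOK to PIN: DOK → PIN costing 12
Total via DOK: 34 + 12 = 46 min.

46 min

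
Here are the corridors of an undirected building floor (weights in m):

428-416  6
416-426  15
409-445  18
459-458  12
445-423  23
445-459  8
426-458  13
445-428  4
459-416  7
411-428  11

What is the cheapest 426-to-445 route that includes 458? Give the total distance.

Best 426 to 458: 426–458 costing 13
Best 458 to 445: 458–459–445 costing 20
Total via 458: 13 + 20 = 33 m.

33 m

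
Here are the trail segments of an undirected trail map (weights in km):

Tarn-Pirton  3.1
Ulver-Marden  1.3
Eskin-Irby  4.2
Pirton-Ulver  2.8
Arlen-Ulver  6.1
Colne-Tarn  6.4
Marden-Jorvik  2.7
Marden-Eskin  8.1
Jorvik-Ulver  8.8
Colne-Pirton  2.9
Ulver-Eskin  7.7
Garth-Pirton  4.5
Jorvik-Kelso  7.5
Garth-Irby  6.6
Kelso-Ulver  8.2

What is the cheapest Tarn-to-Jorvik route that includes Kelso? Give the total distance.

21.6 km

Best Tarn to Kelso: Tarn → Pirton → Ulver → Kelso costing 14.1
Shortest Kelso→Jorvik: Kelso → Jorvik = 7.5
Total via Kelso: 14.1 + 7.5 = 21.6 km.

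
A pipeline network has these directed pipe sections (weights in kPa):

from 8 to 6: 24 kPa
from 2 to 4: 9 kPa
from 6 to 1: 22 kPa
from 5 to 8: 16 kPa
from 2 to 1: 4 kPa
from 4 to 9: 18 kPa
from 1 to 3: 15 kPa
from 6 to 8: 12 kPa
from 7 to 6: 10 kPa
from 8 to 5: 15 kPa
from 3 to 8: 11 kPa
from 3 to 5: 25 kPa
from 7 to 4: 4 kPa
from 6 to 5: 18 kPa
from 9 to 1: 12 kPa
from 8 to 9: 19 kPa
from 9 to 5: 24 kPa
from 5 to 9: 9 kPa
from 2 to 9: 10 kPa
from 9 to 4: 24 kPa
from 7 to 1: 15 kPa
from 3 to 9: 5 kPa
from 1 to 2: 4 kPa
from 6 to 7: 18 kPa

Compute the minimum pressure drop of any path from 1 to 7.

68 kPa

Settle nodes by increasing distance from 1:
1: 0
2: 4  (via 1)
4: 13  (via 2)
9: 14  (via 2)
3: 15  (via 1)
8: 26  (via 3)
5: 38  (via 9)
6: 50  (via 8)
7: 68  (via 6)
Shortest route: 1 → 3 → 8 → 6 → 7 = 68 kPa.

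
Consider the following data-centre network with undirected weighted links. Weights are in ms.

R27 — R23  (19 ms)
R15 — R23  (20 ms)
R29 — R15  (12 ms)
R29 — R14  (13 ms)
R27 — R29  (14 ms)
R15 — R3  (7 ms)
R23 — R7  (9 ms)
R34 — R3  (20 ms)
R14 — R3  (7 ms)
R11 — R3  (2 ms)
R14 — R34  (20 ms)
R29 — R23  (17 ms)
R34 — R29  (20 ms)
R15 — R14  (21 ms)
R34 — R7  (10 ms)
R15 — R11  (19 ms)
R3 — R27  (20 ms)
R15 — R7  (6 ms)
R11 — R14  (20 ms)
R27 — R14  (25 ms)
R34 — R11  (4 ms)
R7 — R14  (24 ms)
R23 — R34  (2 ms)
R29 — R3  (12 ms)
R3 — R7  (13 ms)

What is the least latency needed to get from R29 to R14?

Shortest distances from R29:
R29: 0
R3: 12  (via R29)
R15: 12  (via R29)
R14: 13  (via R29)
Shortest route: R29 → R14 = 13 ms.

13 ms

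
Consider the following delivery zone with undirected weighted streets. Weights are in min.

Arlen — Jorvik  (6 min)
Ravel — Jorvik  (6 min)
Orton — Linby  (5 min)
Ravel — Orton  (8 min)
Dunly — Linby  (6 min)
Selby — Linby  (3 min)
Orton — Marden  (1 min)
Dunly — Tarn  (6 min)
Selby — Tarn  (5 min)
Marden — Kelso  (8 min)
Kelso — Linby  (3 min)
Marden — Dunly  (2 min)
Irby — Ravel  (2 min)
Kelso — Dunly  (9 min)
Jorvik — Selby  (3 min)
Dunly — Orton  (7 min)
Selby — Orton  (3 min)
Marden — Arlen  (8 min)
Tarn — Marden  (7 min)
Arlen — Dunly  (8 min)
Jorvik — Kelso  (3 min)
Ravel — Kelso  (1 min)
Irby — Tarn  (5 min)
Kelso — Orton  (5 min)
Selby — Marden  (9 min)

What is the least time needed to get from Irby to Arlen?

12 min

Compare a few routes:
Irby → Ravel → Jorvik → Arlen: 2+6+6 = 14
Irby → Ravel → Kelso → Jorvik → Arlen: 2+1+3+6 = 12
Irby → Ravel → Kelso → Orton → Marden → Arlen: 2+1+5+1+8 = 17
The minimum is 12 min via Irby → Ravel → Kelso → Jorvik → Arlen.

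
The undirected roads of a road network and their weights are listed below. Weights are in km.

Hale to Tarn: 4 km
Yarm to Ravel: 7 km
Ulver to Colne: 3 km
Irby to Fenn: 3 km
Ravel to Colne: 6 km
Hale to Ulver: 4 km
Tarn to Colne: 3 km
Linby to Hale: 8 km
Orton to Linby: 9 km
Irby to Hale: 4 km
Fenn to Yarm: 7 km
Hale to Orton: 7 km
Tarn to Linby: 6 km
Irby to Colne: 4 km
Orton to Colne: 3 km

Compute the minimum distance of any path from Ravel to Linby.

Settle nodes by increasing distance from Ravel:
Ravel: 0
Colne: 6  (via Ravel)
Yarm: 7  (via Ravel)
Ulver: 9  (via Colne)
Orton: 9  (via Colne)
Tarn: 9  (via Colne)
Irby: 10  (via Colne)
Fenn: 13  (via Irby)
Hale: 13  (via Ulver)
Linby: 15  (via Tarn)
Shortest route: Ravel–Colne–Tarn–Linby = 15 km.

15 km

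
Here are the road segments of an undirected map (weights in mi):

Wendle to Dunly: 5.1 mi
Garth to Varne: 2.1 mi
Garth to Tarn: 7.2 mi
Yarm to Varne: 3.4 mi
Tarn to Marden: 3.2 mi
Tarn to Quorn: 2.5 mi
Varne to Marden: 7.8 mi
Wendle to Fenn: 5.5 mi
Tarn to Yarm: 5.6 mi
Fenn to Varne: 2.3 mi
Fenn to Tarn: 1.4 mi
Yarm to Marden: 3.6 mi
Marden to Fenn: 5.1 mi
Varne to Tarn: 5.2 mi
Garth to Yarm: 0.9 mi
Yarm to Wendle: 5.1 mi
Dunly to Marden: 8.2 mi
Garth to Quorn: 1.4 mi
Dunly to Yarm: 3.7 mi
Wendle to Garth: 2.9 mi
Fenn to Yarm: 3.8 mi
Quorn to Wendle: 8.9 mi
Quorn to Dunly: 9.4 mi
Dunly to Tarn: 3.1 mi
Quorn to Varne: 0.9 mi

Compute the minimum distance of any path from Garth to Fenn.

4.4 mi

Shortest distances from Garth:
Garth: 0
Yarm: 0.9  (via Garth)
Quorn: 1.4  (via Garth)
Varne: 2.1  (via Garth)
Wendle: 2.9  (via Garth)
Tarn: 3.9  (via Quorn)
Fenn: 4.4  (via Varne)
Shortest route: Garth → Varne → Fenn = 4.4 mi.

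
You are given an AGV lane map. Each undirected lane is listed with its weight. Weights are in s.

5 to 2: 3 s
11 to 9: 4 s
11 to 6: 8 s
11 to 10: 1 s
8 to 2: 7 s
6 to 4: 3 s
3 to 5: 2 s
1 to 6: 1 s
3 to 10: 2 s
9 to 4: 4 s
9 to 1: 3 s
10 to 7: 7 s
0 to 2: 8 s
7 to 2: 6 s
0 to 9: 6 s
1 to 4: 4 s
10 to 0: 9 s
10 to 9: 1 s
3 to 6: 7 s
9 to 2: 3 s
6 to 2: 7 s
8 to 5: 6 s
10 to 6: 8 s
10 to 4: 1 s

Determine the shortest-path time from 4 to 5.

Shortest distances from 4:
4: 0
10: 1  (via 4)
9: 2  (via 10)
11: 2  (via 10)
3: 3  (via 10)
6: 3  (via 4)
1: 4  (via 4)
2: 5  (via 9)
5: 5  (via 3)
Shortest route: 4 → 10 → 3 → 5 = 5 s.

5 s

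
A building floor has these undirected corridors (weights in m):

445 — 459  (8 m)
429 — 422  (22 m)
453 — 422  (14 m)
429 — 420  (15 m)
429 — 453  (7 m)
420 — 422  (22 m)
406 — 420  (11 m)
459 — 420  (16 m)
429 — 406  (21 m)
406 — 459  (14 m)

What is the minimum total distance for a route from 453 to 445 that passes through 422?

60 m

Shortest 453→422: 453 → 422 = 14
Best 422 to 445: 422 → 420 → 459 → 445 costing 46
Total via 422: 14 + 46 = 60 m.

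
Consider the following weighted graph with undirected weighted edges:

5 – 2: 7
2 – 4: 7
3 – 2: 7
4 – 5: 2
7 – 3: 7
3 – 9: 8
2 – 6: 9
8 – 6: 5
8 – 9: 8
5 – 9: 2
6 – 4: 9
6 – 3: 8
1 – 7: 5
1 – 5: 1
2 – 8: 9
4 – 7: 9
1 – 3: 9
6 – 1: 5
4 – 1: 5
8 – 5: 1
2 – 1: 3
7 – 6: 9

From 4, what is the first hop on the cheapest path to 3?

5

Compare a few routes:
4 - 5 - 1 - 3: 2+1+9 = 12
4 - 5 - 1 - 2 - 3: 2+1+3+7 = 13
Cheapest is 4 - 5 - 1 - 3 at 12.
So from 4 the first move is to 5.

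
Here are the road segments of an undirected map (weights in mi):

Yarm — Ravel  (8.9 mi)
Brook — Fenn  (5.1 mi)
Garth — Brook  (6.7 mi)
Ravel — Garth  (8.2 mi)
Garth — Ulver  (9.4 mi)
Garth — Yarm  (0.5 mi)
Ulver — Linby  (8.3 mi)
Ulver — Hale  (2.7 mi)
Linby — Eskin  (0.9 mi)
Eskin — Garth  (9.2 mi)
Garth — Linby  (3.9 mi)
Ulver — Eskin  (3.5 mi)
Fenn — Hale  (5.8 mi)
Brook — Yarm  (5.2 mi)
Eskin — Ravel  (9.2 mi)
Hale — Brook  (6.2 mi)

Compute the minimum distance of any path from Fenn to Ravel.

Enumerating some paths:
Fenn–Brook–Yarm–Ravel: 5.1+5.2+8.9 = 19.2
Fenn–Brook–Yarm–Garth–Ravel: 5.1+5.2+0.5+8.2 = 19
Fenn–Brook–Garth–Ravel: 5.1+6.7+8.2 = 20
Fenn–Hale–Ulver–Eskin–Ravel: 5.8+2.7+3.5+9.2 = 21.2
The minimum is 19 mi via Fenn–Brook–Yarm–Garth–Ravel.

19 mi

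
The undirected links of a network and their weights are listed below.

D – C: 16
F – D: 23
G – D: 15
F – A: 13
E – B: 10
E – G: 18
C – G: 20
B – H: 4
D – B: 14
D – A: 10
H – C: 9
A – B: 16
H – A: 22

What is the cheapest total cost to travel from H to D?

Candidate routes:
H–C–D: 9+16 = 25
H–A–D: 22+10 = 32
H–B–A–D: 4+16+10 = 30
H–B–D: 4+14 = 18
Cheapest is H–B–D at 18.

18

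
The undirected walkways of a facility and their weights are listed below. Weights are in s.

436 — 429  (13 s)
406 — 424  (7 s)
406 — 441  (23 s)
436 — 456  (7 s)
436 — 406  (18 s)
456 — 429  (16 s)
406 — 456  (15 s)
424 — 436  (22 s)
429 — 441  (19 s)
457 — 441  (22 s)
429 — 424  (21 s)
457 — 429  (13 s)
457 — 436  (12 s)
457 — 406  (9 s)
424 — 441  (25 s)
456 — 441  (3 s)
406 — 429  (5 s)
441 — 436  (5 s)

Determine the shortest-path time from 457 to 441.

Shortest distances from 457:
457: 0
406: 9  (via 457)
436: 12  (via 457)
429: 13  (via 457)
424: 16  (via 406)
441: 17  (via 436)
Shortest route: 457 → 436 → 441 = 17 s.

17 s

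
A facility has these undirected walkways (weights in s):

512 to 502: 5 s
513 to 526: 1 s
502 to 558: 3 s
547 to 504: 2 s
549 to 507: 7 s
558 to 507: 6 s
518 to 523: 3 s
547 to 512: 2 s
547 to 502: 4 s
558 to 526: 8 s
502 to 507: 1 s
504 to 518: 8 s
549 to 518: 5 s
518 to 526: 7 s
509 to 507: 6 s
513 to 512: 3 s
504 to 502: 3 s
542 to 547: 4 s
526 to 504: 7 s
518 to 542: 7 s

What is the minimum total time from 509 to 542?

Enumerating some paths:
509 - 507 - 502 - 547 - 542: 6+1+4+4 = 15
509 - 507 - 502 - 504 - 547 - 542: 6+1+3+2+4 = 16
509 - 507 - 502 - 512 - 547 - 542: 6+1+5+2+4 = 18
509 - 507 - 558 - 502 - 547 - 542: 6+6+3+4+4 = 23
The minimum is 15 s via 509 - 507 - 502 - 547 - 542.

15 s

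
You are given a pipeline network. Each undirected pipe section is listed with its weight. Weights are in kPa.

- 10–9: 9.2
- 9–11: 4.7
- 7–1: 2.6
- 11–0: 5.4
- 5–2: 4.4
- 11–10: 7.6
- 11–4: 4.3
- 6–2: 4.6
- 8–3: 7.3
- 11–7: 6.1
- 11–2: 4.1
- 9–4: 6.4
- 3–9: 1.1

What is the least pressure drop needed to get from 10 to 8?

Candidate routes:
10 → 11 → 9 → 3 → 8: 7.6+4.7+1.1+7.3 = 20.7
10 → 9 → 3 → 8: 9.2+1.1+7.3 = 17.6
The minimum is 17.6 kPa via 10 → 9 → 3 → 8.

17.6 kPa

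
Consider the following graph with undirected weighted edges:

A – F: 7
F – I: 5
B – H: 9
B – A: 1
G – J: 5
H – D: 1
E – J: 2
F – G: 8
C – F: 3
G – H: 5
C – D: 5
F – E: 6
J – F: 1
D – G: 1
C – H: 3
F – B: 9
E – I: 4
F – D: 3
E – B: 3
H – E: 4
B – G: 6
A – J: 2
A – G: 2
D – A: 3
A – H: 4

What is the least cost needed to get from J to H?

5

Shortest distances from J:
J: 0
F: 1  (via J)
A: 2  (via J)
E: 2  (via J)
B: 3  (via A)
C: 4  (via F)
D: 4  (via F)
G: 4  (via A)
H: 5  (via D)
Shortest route: J–F–D–H = 5.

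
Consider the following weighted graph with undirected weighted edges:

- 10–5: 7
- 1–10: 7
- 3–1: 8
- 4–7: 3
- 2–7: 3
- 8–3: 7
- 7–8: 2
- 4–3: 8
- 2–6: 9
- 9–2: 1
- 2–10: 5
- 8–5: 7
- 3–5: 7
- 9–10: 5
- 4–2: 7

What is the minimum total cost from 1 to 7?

15

Shortest distances from 1:
1: 0
10: 7  (via 1)
3: 8  (via 1)
2: 12  (via 10)
9: 12  (via 10)
5: 14  (via 10)
7: 15  (via 2)
Shortest route: 1–10–2–7 = 15.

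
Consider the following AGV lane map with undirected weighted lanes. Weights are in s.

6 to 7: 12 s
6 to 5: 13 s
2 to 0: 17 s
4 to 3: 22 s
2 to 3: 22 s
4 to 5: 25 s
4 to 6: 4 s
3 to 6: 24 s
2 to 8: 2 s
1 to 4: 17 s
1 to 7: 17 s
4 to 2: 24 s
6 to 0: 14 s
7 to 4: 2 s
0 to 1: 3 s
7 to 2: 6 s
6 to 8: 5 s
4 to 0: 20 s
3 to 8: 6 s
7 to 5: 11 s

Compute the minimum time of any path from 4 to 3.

15 s

Settle nodes by increasing distance from 4:
4: 0
7: 2  (via 4)
6: 4  (via 4)
2: 8  (via 7)
8: 9  (via 6)
5: 13  (via 7)
3: 15  (via 8)
Shortest route: 4 → 6 → 8 → 3 = 15 s.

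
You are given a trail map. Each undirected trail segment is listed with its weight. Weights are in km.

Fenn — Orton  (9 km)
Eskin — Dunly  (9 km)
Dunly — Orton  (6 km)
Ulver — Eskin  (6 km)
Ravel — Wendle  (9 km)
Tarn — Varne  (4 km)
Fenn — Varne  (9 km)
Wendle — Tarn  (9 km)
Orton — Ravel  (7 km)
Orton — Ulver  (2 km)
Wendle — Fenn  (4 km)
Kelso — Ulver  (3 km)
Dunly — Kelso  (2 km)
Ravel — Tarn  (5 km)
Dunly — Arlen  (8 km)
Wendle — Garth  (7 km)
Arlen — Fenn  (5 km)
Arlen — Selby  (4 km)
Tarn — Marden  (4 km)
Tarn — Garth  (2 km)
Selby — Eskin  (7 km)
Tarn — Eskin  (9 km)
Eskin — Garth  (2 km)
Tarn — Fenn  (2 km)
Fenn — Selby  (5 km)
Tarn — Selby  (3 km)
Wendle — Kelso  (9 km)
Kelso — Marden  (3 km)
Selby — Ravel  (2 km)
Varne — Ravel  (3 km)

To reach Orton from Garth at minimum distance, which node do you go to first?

Enumerating some paths:
Garth–Tarn–Fenn–Orton: 2+2+9 = 13
Garth–Tarn–Selby–Ravel–Orton: 2+3+2+7 = 14
Garth–Eskin–Ulver–Orton: 2+6+2 = 10
The minimum is 10 km via Garth–Eskin–Ulver–Orton.
So from Garth the first move is to Eskin.

Eskin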